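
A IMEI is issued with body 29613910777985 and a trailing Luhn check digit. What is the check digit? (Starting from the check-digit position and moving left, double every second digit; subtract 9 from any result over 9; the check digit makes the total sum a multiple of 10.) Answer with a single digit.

Partial digits right→left: 5 8 9 7 7 7 0 1 9 3 1 6 9 2
Double every second digit counting from the check-digit position (so the 1st, 3rd, 5th, ... of the partial from the right).
  doubled (with −9 where >9): 1 9 5 0 9 2 9 → sum 35
  kept as-is: 8 7 7 1 3 6 2 → sum 34
Total = 35 + 34 = 69.
Check digit = (10 − (69 mod 10)) mod 10 = 1.

1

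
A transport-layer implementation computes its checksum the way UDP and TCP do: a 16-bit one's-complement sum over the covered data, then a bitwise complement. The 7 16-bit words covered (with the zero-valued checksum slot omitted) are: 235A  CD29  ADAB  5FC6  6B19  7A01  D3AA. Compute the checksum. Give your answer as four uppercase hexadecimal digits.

4944

One's-complement addition (fold any carry out of bit 15 back into bit 0):
  0x235A + 0xCD29 = 0x0F083
  0xF083 + 0xADAB = 0x19E2E → wrap carry → 0x9E2F
  0x9E2F + 0x5FC6 = 0x0FDF5
  0xFDF5 + 0x6B19 = 0x1690E → wrap carry → 0x690F
  0x690F + 0x7A01 = 0x0E310
  0xE310 + 0xD3AA = 0x1B6BA → wrap carry → 0xB6BB
One's-complement sum = 0xB6BB.
Checksum = ~0xB6BB & 0xFFFF = 0x4944.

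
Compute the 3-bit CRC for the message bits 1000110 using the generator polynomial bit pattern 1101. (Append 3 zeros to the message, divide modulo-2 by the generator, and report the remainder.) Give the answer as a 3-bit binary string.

000

Append 3 zeros: 1000110000. Divide by 1101 (XOR where the leading bit is 1):
  pos 0: 1000 XOR 1101 = 0101
  pos 1: 1011 XOR 1101 = 0110
  pos 2: 1101 XOR 1101 = 0000
Remainder (last 3 bits) = 000. This is the CRC / FCS.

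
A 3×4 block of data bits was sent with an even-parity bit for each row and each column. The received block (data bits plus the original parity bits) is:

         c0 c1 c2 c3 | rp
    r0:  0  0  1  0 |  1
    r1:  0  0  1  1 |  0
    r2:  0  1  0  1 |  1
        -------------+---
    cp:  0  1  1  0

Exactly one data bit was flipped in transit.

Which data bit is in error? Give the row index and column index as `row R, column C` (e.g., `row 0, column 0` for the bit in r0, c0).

Recompute each row's even parity and compare to rp:
  r0: data parity 1, sent rp 1 → ok
  r1: data parity 0, sent rp 0 → ok
  r2: data parity 0, sent rp 1 → mismatch
Recompute each column's even parity and compare to cp:
  c0: data parity 0, sent cp 0 → ok
  c1: data parity 1, sent cp 1 → ok
  c2: data parity 0, sent cp 1 → mismatch
  c3: data parity 0, sent cp 0 → ok
Exactly one row (r2) and one column (c2) fail → the flipped bit is at their intersection.

row 2, column 2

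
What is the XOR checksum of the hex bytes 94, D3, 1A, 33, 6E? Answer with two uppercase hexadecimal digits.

XOR the bytes together:
  start with 0x94
  0x94 ⊕ 0xD3 = 0x47
  0x47 ⊕ 0x1A = 0x5D
  0x5D ⊕ 0x33 = 0x6E
  0x6E ⊕ 0x6E = 0x00

00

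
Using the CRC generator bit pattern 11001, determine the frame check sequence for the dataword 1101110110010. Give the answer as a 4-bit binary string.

1011

Append 4 zeros: 11011101100100000. Divide by 11001 (XOR where the leading bit is 1):
  pos 0: 11011 XOR 11001 = 00010
  pos 3: 10101 XOR 11001 = 01100
  pos 4: 11001 XOR 11001 = 00000
  pos 11: 10000 XOR 11001 = 01001
  pos 12: 10010 XOR 11001 = 01011
Remainder (last 4 bits) = 1011. This is the CRC / FCS.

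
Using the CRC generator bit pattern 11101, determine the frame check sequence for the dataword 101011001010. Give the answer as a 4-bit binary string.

Append 4 zeros: 1010110010100000. Divide by 11101 (XOR where the leading bit is 1):
  pos 0: 10101 XOR 11101 = 01000
  pos 1: 10001 XOR 11101 = 01100
  pos 2: 11000 XOR 11101 = 00101
  pos 4: 10101 XOR 11101 = 01000
  pos 5: 10000 XOR 11101 = 01101
  pos 6: 11011 XOR 11101 = 00110
  pos 8: 11000 XOR 11101 = 00101
  pos 10: 10100 XOR 11101 = 01001
  pos 11: 10010 XOR 11101 = 01111
Remainder (last 4 bits) = 1111. This is the CRC / FCS.

1111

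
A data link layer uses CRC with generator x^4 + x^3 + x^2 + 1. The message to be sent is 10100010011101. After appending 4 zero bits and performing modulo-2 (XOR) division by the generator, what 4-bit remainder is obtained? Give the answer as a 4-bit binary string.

Append 4 zeros: 101000100111010000. Divide by 11101 (XOR where the leading bit is 1):
  pos 0: 10100 XOR 11101 = 01001
  pos 1: 10010 XOR 11101 = 01111
  pos 2: 11111 XOR 11101 = 00010
  pos 5: 10001 XOR 11101 = 01100
  pos 6: 11001 XOR 11101 = 00100
  pos 8: 10010 XOR 11101 = 01111
  pos 9: 11111 XOR 11101 = 00010
  pos 12: 10000 XOR 11101 = 01101
  pos 13: 11010 XOR 11101 = 00111
Remainder (last 4 bits) = 0111. This is the CRC / FCS.

0111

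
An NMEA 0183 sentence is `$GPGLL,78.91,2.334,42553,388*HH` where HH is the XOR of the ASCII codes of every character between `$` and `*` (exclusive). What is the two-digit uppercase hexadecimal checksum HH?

57

XOR the ASCII codes of the payload characters:
  'G' = 0x47 → acc = 0x47
  'P' = 0x50 → acc = 0x17
  'G' = 0x47 → acc = 0x50
  'L' = 0x4C → acc = 0x1C
  'L' = 0x4C → acc = 0x50
  ',' = 0x2C → acc = 0x7C
  '7' = 0x37 → acc = 0x4B
  '8' = 0x38 → acc = 0x73
  '.' = 0x2E → acc = 0x5D
  '9' = 0x39 → acc = 0x64
  '1' = 0x31 → acc = 0x55
  ',' = 0x2C → acc = 0x79
  '2' = 0x32 → acc = 0x4B
  '.' = 0x2E → acc = 0x65
  '3' = 0x33 → acc = 0x56
  '3' = 0x33 → acc = 0x65
  '4' = 0x34 → acc = 0x51
  ',' = 0x2C → acc = 0x7D
  '4' = 0x34 → acc = 0x49
  '2' = 0x32 → acc = 0x7B
  '5' = 0x35 → acc = 0x4E
  '5' = 0x35 → acc = 0x7B
  '3' = 0x33 → acc = 0x48
  ',' = 0x2C → acc = 0x64
  '3' = 0x33 → acc = 0x57
  '8' = 0x38 → acc = 0x6F
  '8' = 0x38 → acc = 0x57
Checksum = 0x57.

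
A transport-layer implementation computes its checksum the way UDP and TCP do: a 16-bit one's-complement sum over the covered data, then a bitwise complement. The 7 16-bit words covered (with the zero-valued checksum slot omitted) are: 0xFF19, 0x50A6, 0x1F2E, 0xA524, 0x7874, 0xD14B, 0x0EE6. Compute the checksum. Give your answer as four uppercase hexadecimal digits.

9346

One's-complement addition (fold any carry out of bit 15 back into bit 0):
  0xFF19 + 0x50A6 = 0x14FBF → wrap carry → 0x4FC0
  0x4FC0 + 0x1F2E = 0x06EEE
  0x6EEE + 0xA524 = 0x11412 → wrap carry → 0x1413
  0x1413 + 0x7874 = 0x08C87
  0x8C87 + 0xD14B = 0x15DD2 → wrap carry → 0x5DD3
  0x5DD3 + 0x0EE6 = 0x06CB9
One's-complement sum = 0x6CB9.
Checksum = ~0x6CB9 & 0xFFFF = 0x9346.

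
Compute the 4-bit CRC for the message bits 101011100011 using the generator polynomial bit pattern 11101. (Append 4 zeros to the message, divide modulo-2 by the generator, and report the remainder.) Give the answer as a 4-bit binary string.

0111

Append 4 zeros: 1010111000110000. Divide by 11101 (XOR where the leading bit is 1):
  pos 0: 10101 XOR 11101 = 01000
  pos 1: 10001 XOR 11101 = 01100
  pos 2: 11001 XOR 11101 = 00100
  pos 4: 10000 XOR 11101 = 01101
  pos 5: 11010 XOR 11101 = 00111
  pos 7: 11111 XOR 11101 = 00010
  pos 10: 10000 XOR 11101 = 01101
  pos 11: 11010 XOR 11101 = 00111
Remainder (last 4 bits) = 0111. This is the CRC / FCS.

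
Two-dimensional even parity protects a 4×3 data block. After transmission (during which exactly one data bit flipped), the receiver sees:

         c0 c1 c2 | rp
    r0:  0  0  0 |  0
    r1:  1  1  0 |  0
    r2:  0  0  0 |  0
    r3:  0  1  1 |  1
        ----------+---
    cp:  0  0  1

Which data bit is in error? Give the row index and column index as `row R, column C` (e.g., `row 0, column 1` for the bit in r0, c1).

row 3, column 0

Recompute each row's even parity and compare to rp:
  r0: data parity 0, sent rp 0 → ok
  r1: data parity 0, sent rp 0 → ok
  r2: data parity 0, sent rp 0 → ok
  r3: data parity 0, sent rp 1 → mismatch
Recompute each column's even parity and compare to cp:
  c0: data parity 1, sent cp 0 → mismatch
  c1: data parity 0, sent cp 0 → ok
  c2: data parity 1, sent cp 1 → ok
Exactly one row (r3) and one column (c0) fail → the flipped bit is at their intersection.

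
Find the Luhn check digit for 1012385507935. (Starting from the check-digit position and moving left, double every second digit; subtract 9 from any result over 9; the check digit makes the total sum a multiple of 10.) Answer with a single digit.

4

Partial digits right→left: 5 3 9 7 0 5 5 8 3 2 1 0 1
Double every second digit counting from the check-digit position (so the 1st, 3rd, 5th, ... of the partial from the right).
  doubled (with −9 where >9): 1 9 0 1 6 2 2 → sum 21
  kept as-is: 3 7 5 8 2 0 → sum 25
Total = 21 + 25 = 46.
Check digit = (10 − (46 mod 10)) mod 10 = 4.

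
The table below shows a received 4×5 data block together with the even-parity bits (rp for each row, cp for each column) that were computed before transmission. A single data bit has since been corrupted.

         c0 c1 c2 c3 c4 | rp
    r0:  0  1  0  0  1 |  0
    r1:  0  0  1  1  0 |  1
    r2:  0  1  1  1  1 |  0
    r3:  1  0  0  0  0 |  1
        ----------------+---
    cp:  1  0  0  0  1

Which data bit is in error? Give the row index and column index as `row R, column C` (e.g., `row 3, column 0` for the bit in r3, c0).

Recompute each row's even parity and compare to rp:
  r0: data parity 0, sent rp 0 → ok
  r1: data parity 0, sent rp 1 → mismatch
  r2: data parity 0, sent rp 0 → ok
  r3: data parity 1, sent rp 1 → ok
Recompute each column's even parity and compare to cp:
  c0: data parity 1, sent cp 1 → ok
  c1: data parity 0, sent cp 0 → ok
  c2: data parity 0, sent cp 0 → ok
  c3: data parity 0, sent cp 0 → ok
  c4: data parity 0, sent cp 1 → mismatch
Exactly one row (r1) and one column (c4) fail → the flipped bit is at their intersection.

row 1, column 4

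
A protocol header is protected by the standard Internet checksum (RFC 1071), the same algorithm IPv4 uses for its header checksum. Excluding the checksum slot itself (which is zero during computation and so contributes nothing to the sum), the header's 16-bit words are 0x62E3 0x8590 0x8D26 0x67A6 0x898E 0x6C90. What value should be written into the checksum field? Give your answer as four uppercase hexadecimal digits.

2CA0

One's-complement addition (fold any carry out of bit 15 back into bit 0):
  0x62E3 + 0x8590 = 0x0E873
  0xE873 + 0x8D26 = 0x17599 → wrap carry → 0x759A
  0x759A + 0x67A6 = 0x0DD40
  0xDD40 + 0x898E = 0x166CE → wrap carry → 0x66CF
  0x66CF + 0x6C90 = 0x0D35F
One's-complement sum = 0xD35F.
Checksum = ~0xD35F & 0xFFFF = 0x2CA0.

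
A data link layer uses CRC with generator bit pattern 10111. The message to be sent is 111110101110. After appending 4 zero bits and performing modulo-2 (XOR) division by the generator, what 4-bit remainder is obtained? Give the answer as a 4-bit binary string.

0001

Append 4 zeros: 1111101011100000. Divide by 10111 (XOR where the leading bit is 1):
  pos 0: 11111 XOR 10111 = 01000
  pos 1: 10000 XOR 10111 = 00111
  pos 3: 11110 XOR 10111 = 01001
  pos 4: 10011 XOR 10111 = 00100
  pos 6: 10011 XOR 10111 = 00100
  pos 8: 10000 XOR 10111 = 00111
  pos 10: 11100 XOR 10111 = 01011
  pos 11: 10110 XOR 10111 = 00001
Remainder (last 4 bits) = 0001. This is the CRC / FCS.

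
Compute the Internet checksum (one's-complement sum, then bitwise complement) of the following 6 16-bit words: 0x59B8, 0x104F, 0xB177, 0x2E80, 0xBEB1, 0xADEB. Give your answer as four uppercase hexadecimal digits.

4963

One's-complement addition (fold any carry out of bit 15 back into bit 0):
  0x59B8 + 0x104F = 0x06A07
  0x6A07 + 0xB177 = 0x11B7E → wrap carry → 0x1B7F
  0x1B7F + 0x2E80 = 0x049FF
  0x49FF + 0xBEB1 = 0x108B0 → wrap carry → 0x08B1
  0x08B1 + 0xADEB = 0x0B69C
One's-complement sum = 0xB69C.
Checksum = ~0xB69C & 0xFFFF = 0x4963.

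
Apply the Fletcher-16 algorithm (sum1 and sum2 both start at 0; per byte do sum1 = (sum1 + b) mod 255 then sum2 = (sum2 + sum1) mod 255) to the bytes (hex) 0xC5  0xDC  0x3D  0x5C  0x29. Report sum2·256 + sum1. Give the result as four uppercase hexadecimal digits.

Running sums (mod 255):
  after byte 0 (0xC5): sum1=197, sum2=197
  after byte 1 (0xDC): sum1=162, sum2=104
  after byte 2 (0x3D): sum1=223, sum2=72
  after byte 3 (0x5C): sum1=60, sum2=132
  after byte 4 (0x29): sum1=101, sum2=233
Checksum = sum2·256 + sum1 = 233·256 + 101 = 59749 = 0xE965.

E965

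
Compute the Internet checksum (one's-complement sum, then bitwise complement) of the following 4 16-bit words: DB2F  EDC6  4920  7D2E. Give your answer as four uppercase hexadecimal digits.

One's-complement addition (fold any carry out of bit 15 back into bit 0):
  0xDB2F + 0xEDC6 = 0x1C8F5 → wrap carry → 0xC8F6
  0xC8F6 + 0x4920 = 0x11216 → wrap carry → 0x1217
  0x1217 + 0x7D2E = 0x08F45
One's-complement sum = 0x8F45.
Checksum = ~0x8F45 & 0xFFFF = 0x70BA.

70BA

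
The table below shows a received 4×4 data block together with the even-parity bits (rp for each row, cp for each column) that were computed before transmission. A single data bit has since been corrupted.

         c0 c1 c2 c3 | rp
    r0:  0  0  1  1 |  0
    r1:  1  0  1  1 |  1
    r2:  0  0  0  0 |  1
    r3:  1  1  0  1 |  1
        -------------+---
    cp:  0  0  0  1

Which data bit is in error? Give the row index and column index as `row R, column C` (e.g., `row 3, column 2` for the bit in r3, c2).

Recompute each row's even parity and compare to rp:
  r0: data parity 0, sent rp 0 → ok
  r1: data parity 1, sent rp 1 → ok
  r2: data parity 0, sent rp 1 → mismatch
  r3: data parity 1, sent rp 1 → ok
Recompute each column's even parity and compare to cp:
  c0: data parity 0, sent cp 0 → ok
  c1: data parity 1, sent cp 0 → mismatch
  c2: data parity 0, sent cp 0 → ok
  c3: data parity 1, sent cp 1 → ok
Exactly one row (r2) and one column (c1) fail → the flipped bit is at their intersection.

row 2, column 1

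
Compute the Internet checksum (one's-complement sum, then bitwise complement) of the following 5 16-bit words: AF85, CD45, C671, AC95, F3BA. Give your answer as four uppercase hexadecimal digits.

One's-complement addition (fold any carry out of bit 15 back into bit 0):
  0xAF85 + 0xCD45 = 0x17CCA → wrap carry → 0x7CCB
  0x7CCB + 0xC671 = 0x1433C → wrap carry → 0x433D
  0x433D + 0xAC95 = 0x0EFD2
  0xEFD2 + 0xF3BA = 0x1E38C → wrap carry → 0xE38D
One's-complement sum = 0xE38D.
Checksum = ~0xE38D & 0xFFFF = 0x1C72.

1C72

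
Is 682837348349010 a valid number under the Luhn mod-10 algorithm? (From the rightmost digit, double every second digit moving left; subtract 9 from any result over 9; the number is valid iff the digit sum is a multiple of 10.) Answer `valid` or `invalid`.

valid

From the right, keep odd positions and double even positions (subtract 9 from any doubled value over 9):
  doubled (positions 2,4,...): 2 9 6 8 5 7 7 → sum 44
  kept (positions 1,3,...): 0 0 4 8 3 3 2 6 → sum 26
Total = 70.
70 mod 10 = 0, so the number is valid.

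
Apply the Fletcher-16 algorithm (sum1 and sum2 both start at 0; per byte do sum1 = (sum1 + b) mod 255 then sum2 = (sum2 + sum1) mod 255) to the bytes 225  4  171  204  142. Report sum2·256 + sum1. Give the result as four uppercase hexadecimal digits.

A4EC

Running sums (mod 255):
  after byte 0 (225): sum1=225, sum2=225
  after byte 1 (4): sum1=229, sum2=199
  after byte 2 (171): sum1=145, sum2=89
  after byte 3 (204): sum1=94, sum2=183
  after byte 4 (142): sum1=236, sum2=164
Checksum = sum2·256 + sum1 = 164·256 + 236 = 42220 = 0xA4EC.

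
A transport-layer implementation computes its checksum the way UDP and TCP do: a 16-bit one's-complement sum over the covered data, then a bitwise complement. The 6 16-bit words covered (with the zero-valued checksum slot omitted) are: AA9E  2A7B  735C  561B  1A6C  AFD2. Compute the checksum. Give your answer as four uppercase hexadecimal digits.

972F

One's-complement addition (fold any carry out of bit 15 back into bit 0):
  0xAA9E + 0x2A7B = 0x0D519
  0xD519 + 0x735C = 0x14875 → wrap carry → 0x4876
  0x4876 + 0x561B = 0x09E91
  0x9E91 + 0x1A6C = 0x0B8FD
  0xB8FD + 0xAFD2 = 0x168CF → wrap carry → 0x68D0
One's-complement sum = 0x68D0.
Checksum = ~0x68D0 & 0xFFFF = 0x972F.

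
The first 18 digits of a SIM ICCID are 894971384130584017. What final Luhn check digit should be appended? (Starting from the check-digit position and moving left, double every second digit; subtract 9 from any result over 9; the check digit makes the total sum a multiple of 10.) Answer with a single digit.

0

Partial digits right→left: 7 1 0 4 8 5 0 3 1 4 8 3 1 7 9 4 9 8
Double every second digit counting from the check-digit position (so the 1st, 3rd, 5th, ... of the partial from the right).
  doubled (with −9 where >9): 5 0 7 0 2 7 2 9 9 → sum 41
  kept as-is: 1 4 5 3 4 3 7 4 8 → sum 39
Total = 41 + 39 = 80.
Check digit = (10 − (80 mod 10)) mod 10 = 0.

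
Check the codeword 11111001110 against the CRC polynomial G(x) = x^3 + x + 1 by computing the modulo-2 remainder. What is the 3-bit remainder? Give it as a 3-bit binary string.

100

Modulo-2 division of 11111001110 by 1011:
  pos 0: 1111 XOR 1011 = 0100
  pos 1: 1001 XOR 1011 = 0010
  pos 3: 1000 XOR 1011 = 0011
  pos 5: 1111 XOR 1011 = 0100
  pos 6: 1001 XOR 1011 = 0010
Remainder = 100 (nonzero — an error is detected).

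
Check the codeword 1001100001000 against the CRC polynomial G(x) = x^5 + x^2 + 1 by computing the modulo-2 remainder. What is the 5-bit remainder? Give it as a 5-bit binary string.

10001

Modulo-2 division of 1001100001000 by 100101:
  pos 0: 100110 XOR 100101 = 000011
  pos 4: 110001 XOR 100101 = 010100
  pos 5: 101000 XOR 100101 = 001101
  pos 7: 110100 XOR 100101 = 010001
Remainder = 10001 (nonzero — an error is detected).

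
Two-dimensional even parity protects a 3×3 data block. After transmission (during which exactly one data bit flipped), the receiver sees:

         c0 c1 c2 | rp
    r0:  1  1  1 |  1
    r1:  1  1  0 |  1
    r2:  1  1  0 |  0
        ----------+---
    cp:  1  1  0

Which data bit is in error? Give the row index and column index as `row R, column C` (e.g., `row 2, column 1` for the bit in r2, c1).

row 1, column 2

Recompute each row's even parity and compare to rp:
  r0: data parity 1, sent rp 1 → ok
  r1: data parity 0, sent rp 1 → mismatch
  r2: data parity 0, sent rp 0 → ok
Recompute each column's even parity and compare to cp:
  c0: data parity 1, sent cp 1 → ok
  c1: data parity 1, sent cp 1 → ok
  c2: data parity 1, sent cp 0 → mismatch
Exactly one row (r1) and one column (c2) fail → the flipped bit is at their intersection.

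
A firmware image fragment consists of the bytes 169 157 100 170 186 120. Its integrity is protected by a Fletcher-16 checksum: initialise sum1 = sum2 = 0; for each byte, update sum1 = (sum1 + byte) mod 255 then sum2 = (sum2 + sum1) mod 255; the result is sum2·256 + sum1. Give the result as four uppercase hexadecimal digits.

8D89

Running sums (mod 255):
  after byte 0 (169): sum1=169, sum2=169
  after byte 1 (157): sum1=71, sum2=240
  after byte 2 (100): sum1=171, sum2=156
  after byte 3 (170): sum1=86, sum2=242
  after byte 4 (186): sum1=17, sum2=4
  after byte 5 (120): sum1=137, sum2=141
Checksum = sum2·256 + sum1 = 141·256 + 137 = 36233 = 0x8D89.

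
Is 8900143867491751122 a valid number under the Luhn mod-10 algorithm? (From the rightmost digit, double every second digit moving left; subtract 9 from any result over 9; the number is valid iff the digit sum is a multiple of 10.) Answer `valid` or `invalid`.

From the right, keep odd positions and double even positions (subtract 9 from any doubled value over 9):
  doubled (positions 2,4,...): 4 2 5 9 5 7 8 0 9 → sum 49
  kept (positions 1,3,...): 2 1 5 1 4 6 3 1 0 8 → sum 31
Total = 80.
80 mod 10 = 0, so the number is valid.

valid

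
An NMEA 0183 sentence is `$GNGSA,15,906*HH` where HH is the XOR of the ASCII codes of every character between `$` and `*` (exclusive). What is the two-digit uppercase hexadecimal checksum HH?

XOR the ASCII codes of the payload characters:
  'G' = 0x47 → acc = 0x47
  'N' = 0x4E → acc = 0x09
  'G' = 0x47 → acc = 0x4E
  'S' = 0x53 → acc = 0x1D
  'A' = 0x41 → acc = 0x5C
  ',' = 0x2C → acc = 0x70
  '1' = 0x31 → acc = 0x41
  '5' = 0x35 → acc = 0x74
  ',' = 0x2C → acc = 0x58
  '9' = 0x39 → acc = 0x61
  '0' = 0x30 → acc = 0x51
  '6' = 0x36 → acc = 0x67
Checksum = 0x67.

67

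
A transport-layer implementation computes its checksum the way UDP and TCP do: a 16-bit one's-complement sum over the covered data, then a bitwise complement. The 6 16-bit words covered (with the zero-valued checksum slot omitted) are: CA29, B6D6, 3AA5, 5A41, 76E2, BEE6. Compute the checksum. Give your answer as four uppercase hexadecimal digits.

B44F

One's-complement addition (fold any carry out of bit 15 back into bit 0):
  0xCA29 + 0xB6D6 = 0x180FF → wrap carry → 0x8100
  0x8100 + 0x3AA5 = 0x0BBA5
  0xBBA5 + 0x5A41 = 0x115E6 → wrap carry → 0x15E7
  0x15E7 + 0x76E2 = 0x08CC9
  0x8CC9 + 0xBEE6 = 0x14BAF → wrap carry → 0x4BB0
One's-complement sum = 0x4BB0.
Checksum = ~0x4BB0 & 0xFFFF = 0xB44F.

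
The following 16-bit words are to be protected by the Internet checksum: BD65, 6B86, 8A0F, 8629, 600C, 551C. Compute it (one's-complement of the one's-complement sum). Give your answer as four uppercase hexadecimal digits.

11B2

One's-complement addition (fold any carry out of bit 15 back into bit 0):
  0xBD65 + 0x6B86 = 0x128EB → wrap carry → 0x28EC
  0x28EC + 0x8A0F = 0x0B2FB
  0xB2FB + 0x8629 = 0x13924 → wrap carry → 0x3925
  0x3925 + 0x600C = 0x09931
  0x9931 + 0x551C = 0x0EE4D
One's-complement sum = 0xEE4D.
Checksum = ~0xEE4D & 0xFFFF = 0x11B2.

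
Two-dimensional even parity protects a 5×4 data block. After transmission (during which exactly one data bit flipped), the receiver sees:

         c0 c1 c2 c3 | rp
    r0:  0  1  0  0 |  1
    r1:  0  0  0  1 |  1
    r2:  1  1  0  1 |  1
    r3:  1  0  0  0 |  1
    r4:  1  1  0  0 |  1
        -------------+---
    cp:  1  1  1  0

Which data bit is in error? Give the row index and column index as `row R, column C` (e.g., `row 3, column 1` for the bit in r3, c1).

Recompute each row's even parity and compare to rp:
  r0: data parity 1, sent rp 1 → ok
  r1: data parity 1, sent rp 1 → ok
  r2: data parity 1, sent rp 1 → ok
  r3: data parity 1, sent rp 1 → ok
  r4: data parity 0, sent rp 1 → mismatch
Recompute each column's even parity and compare to cp:
  c0: data parity 1, sent cp 1 → ok
  c1: data parity 1, sent cp 1 → ok
  c2: data parity 0, sent cp 1 → mismatch
  c3: data parity 0, sent cp 0 → ok
Exactly one row (r4) and one column (c2) fail → the flipped bit is at their intersection.

row 4, column 2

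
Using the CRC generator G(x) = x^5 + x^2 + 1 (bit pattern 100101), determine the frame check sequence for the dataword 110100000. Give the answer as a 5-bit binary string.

00011

Append 5 zeros: 11010000000000. Divide by 100101 (XOR where the leading bit is 1):
  pos 0: 110100 XOR 100101 = 010001
  pos 1: 100010 XOR 100101 = 000111
  pos 4: 111000 XOR 100101 = 011101
  pos 5: 111010 XOR 100101 = 011111
  pos 6: 111110 XOR 100101 = 011011
  pos 7: 110110 XOR 100101 = 010011
  pos 8: 100110 XOR 100101 = 000011
Remainder (last 5 bits) = 00011. This is the CRC / FCS.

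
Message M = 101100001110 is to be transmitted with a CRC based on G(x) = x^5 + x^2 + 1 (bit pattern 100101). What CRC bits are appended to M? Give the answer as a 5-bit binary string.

Append 5 zeros: 10110000111000000. Divide by 100101 (XOR where the leading bit is 1):
  pos 0: 101100 XOR 100101 = 001001
  pos 2: 100100 XOR 100101 = 000001
  pos 7: 111100 XOR 100101 = 011001
  pos 8: 110010 XOR 100101 = 010111
  pos 9: 101110 XOR 100101 = 001011
  pos 11: 101100 XOR 100101 = 001001
Remainder (last 5 bits) = 01001. This is the CRC / FCS.

01001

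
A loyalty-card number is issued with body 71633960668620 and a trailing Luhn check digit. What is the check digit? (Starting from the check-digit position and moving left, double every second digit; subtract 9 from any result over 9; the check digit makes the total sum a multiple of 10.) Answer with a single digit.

Partial digits right→left: 0 2 6 8 6 6 0 6 9 3 3 6 1 7
Double every second digit counting from the check-digit position (so the 1st, 3rd, 5th, ... of the partial from the right).
  doubled (with −9 where >9): 0 3 3 0 9 6 2 → sum 23
  kept as-is: 2 8 6 6 3 6 7 → sum 38
Total = 23 + 38 = 61.
Check digit = (10 − (61 mod 10)) mod 10 = 9.

9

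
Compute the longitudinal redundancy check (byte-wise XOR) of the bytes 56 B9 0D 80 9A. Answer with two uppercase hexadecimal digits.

XOR the bytes together:
  start with 0x56
  0x56 ⊕ 0xB9 = 0xEF
  0xEF ⊕ 0x0D = 0xE2
  0xE2 ⊕ 0x80 = 0x62
  0x62 ⊕ 0x9A = 0xF8

F8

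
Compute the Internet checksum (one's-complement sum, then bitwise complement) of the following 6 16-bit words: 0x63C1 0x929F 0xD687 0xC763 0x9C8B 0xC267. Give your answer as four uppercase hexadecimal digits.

0CC0

One's-complement addition (fold any carry out of bit 15 back into bit 0):
  0x63C1 + 0x929F = 0x0F660
  0xF660 + 0xD687 = 0x1CCE7 → wrap carry → 0xCCE8
  0xCCE8 + 0xC763 = 0x1944B → wrap carry → 0x944C
  0x944C + 0x9C8B = 0x130D7 → wrap carry → 0x30D8
  0x30D8 + 0xC267 = 0x0F33F
One's-complement sum = 0xF33F.
Checksum = ~0xF33F & 0xFFFF = 0x0CC0.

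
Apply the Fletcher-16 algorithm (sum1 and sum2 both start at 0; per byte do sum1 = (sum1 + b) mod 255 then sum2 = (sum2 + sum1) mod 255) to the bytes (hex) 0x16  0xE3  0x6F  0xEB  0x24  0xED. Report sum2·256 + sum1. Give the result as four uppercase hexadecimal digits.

Running sums (mod 255):
  after byte 0 (0x16): sum1=22, sum2=22
  after byte 1 (0xE3): sum1=249, sum2=16
  after byte 2 (0x6F): sum1=105, sum2=121
  after byte 3 (0xEB): sum1=85, sum2=206
  after byte 4 (0x24): sum1=121, sum2=72
  after byte 5 (0xED): sum1=103, sum2=175
Checksum = sum2·256 + sum1 = 175·256 + 103 = 44903 = 0xAF67.

AF67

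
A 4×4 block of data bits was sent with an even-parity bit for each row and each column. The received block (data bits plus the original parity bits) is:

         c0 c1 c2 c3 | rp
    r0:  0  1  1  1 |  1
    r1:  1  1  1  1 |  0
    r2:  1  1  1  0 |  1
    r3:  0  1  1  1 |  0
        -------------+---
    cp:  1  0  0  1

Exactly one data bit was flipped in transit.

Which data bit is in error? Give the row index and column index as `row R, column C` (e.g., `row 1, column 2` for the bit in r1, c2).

Recompute each row's even parity and compare to rp:
  r0: data parity 1, sent rp 1 → ok
  r1: data parity 0, sent rp 0 → ok
  r2: data parity 1, sent rp 1 → ok
  r3: data parity 1, sent rp 0 → mismatch
Recompute each column's even parity and compare to cp:
  c0: data parity 0, sent cp 1 → mismatch
  c1: data parity 0, sent cp 0 → ok
  c2: data parity 0, sent cp 0 → ok
  c3: data parity 1, sent cp 1 → ok
Exactly one row (r3) and one column (c0) fail → the flipped bit is at their intersection.

row 3, column 0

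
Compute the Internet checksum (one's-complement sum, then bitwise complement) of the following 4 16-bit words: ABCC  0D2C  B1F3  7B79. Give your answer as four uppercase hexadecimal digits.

199A

One's-complement addition (fold any carry out of bit 15 back into bit 0):
  0xABCC + 0x0D2C = 0x0B8F8
  0xB8F8 + 0xB1F3 = 0x16AEB → wrap carry → 0x6AEC
  0x6AEC + 0x7B79 = 0x0E665
One's-complement sum = 0xE665.
Checksum = ~0xE665 & 0xFFFF = 0x199A.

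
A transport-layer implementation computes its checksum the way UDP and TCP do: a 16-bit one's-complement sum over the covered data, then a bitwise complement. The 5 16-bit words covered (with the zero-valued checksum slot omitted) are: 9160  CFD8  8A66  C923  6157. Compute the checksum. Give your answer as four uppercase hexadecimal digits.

One's-complement addition (fold any carry out of bit 15 back into bit 0):
  0x9160 + 0xCFD8 = 0x16138 → wrap carry → 0x6139
  0x6139 + 0x8A66 = 0x0EB9F
  0xEB9F + 0xC923 = 0x1B4C2 → wrap carry → 0xB4C3
  0xB4C3 + 0x6157 = 0x1161A → wrap carry → 0x161B
One's-complement sum = 0x161B.
Checksum = ~0x161B & 0xFFFF = 0xE9E4.

E9E4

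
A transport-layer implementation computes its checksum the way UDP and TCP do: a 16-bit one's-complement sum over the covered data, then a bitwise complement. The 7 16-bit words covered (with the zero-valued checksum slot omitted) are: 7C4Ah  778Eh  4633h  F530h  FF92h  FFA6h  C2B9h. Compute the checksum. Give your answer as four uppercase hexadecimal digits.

One's-complement addition (fold any carry out of bit 15 back into bit 0):
  0x7C4A + 0x778E = 0x0F3D8
  0xF3D8 + 0x4633 = 0x13A0B → wrap carry → 0x3A0C
  0x3A0C + 0xF530 = 0x12F3C → wrap carry → 0x2F3D
  0x2F3D + 0xFF92 = 0x12ECF → wrap carry → 0x2ED0
  0x2ED0 + 0xFFA6 = 0x12E76 → wrap carry → 0x2E77
  0x2E77 + 0xC2B9 = 0x0F130
One's-complement sum = 0xF130.
Checksum = ~0xF130 & 0xFFFF = 0x0ECF.

0ECF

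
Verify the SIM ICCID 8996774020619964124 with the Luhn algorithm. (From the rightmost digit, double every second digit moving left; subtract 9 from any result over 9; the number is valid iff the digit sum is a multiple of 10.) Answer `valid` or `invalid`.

invalid

From the right, keep odd positions and double even positions (subtract 9 from any doubled value over 9):
  doubled (positions 2,4,...): 4 8 9 2 0 0 5 3 9 → sum 40
  kept (positions 1,3,...): 4 1 6 9 6 2 4 7 9 8 → sum 56
Total = 96.
96 mod 10 = 6, so the number is invalid.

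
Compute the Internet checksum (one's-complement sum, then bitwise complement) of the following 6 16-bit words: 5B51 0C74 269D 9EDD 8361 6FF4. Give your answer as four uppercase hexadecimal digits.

One's-complement addition (fold any carry out of bit 15 back into bit 0):
  0x5B51 + 0x0C74 = 0x067C5
  0x67C5 + 0x269D = 0x08E62
  0x8E62 + 0x9EDD = 0x12D3F → wrap carry → 0x2D40
  0x2D40 + 0x8361 = 0x0B0A1
  0xB0A1 + 0x6FF4 = 0x12095 → wrap carry → 0x2096
One's-complement sum = 0x2096.
Checksum = ~0x2096 & 0xFFFF = 0xDF69.

DF69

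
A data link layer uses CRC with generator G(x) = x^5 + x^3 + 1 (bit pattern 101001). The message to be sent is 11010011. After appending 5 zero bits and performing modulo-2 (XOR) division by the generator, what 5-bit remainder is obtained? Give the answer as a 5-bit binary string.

Append 5 zeros: 1101001100000. Divide by 101001 (XOR where the leading bit is 1):
  pos 0: 110100 XOR 101001 = 011101
  pos 1: 111011 XOR 101001 = 010010
  pos 2: 100101 XOR 101001 = 001100
  pos 4: 110000 XOR 101001 = 011001
  pos 5: 110010 XOR 101001 = 011011
  pos 6: 110110 XOR 101001 = 011111
  pos 7: 111110 XOR 101001 = 010111
Remainder (last 5 bits) = 10111. This is the CRC / FCS.

10111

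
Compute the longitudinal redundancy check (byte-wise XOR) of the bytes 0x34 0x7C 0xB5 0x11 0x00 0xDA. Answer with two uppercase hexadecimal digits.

36

XOR the bytes together:
  start with 0x34
  0x34 ⊕ 0x7C = 0x48
  0x48 ⊕ 0xB5 = 0xFD
  0xFD ⊕ 0x11 = 0xEC
  0xEC ⊕ 0x00 = 0xEC
  0xEC ⊕ 0xDA = 0x36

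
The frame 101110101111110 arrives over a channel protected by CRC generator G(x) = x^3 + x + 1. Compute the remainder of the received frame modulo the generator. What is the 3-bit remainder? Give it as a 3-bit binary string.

000

Modulo-2 division of 101110101111110 by 1011:
  pos 0: 1011 XOR 1011 = 0000
  pos 4: 1010 XOR 1011 = 0001
  pos 7: 1111 XOR 1011 = 0100
  pos 8: 1001 XOR 1011 = 0010
  pos 10: 1011 XOR 1011 = 0000
Remainder = 000 (zero — the frame passes the CRC check).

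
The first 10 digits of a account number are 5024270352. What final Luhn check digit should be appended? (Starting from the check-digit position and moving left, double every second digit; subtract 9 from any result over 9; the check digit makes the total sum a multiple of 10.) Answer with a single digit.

3

Partial digits right→left: 2 5 3 0 7 2 4 2 0 5
Double every second digit counting from the check-digit position (so the 1st, 3rd, 5th, ... of the partial from the right).
  doubled (with −9 where >9): 4 6 5 8 0 → sum 23
  kept as-is: 5 0 2 2 5 → sum 14
Total = 23 + 14 = 37.
Check digit = (10 − (37 mod 10)) mod 10 = 3.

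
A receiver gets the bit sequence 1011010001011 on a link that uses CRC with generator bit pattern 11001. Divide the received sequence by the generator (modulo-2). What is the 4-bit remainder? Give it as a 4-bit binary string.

Modulo-2 division of 1011010001011 by 11001:
  pos 0: 10110 XOR 11001 = 01111
  pos 1: 11111 XOR 11001 = 00110
  pos 3: 11000 XOR 11001 = 00001
  pos 7: 10101 XOR 11001 = 01100
  pos 8: 11001 XOR 11001 = 00000
Remainder = 0000 (zero — the frame passes the CRC check).

0000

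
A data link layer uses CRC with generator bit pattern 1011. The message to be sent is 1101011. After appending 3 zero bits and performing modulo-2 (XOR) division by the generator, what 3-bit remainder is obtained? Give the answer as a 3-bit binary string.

Append 3 zeros: 1101011000. Divide by 1011 (XOR where the leading bit is 1):
  pos 0: 1101 XOR 1011 = 0110
  pos 1: 1100 XOR 1011 = 0111
  pos 2: 1111 XOR 1011 = 0100
  pos 3: 1001 XOR 1011 = 0010
  pos 5: 1000 XOR 1011 = 0011
Remainder (last 3 bits) = 110. This is the CRC / FCS.

110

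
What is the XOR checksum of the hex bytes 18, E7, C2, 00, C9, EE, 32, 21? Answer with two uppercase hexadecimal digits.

09

XOR the bytes together:
  start with 0x18
  0x18 ⊕ 0xE7 = 0xFF
  0xFF ⊕ 0xC2 = 0x3D
  0x3D ⊕ 0x00 = 0x3D
  0x3D ⊕ 0xC9 = 0xF4
  0xF4 ⊕ 0xEE = 0x1A
  0x1A ⊕ 0x32 = 0x28
  0x28 ⊕ 0x21 = 0x09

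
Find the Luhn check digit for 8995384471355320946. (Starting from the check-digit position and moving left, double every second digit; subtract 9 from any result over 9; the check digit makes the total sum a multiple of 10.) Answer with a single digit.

3

Partial digits right→left: 6 4 9 0 2 3 5 5 3 1 7 4 4 8 3 5 9 9 8
Double every second digit counting from the check-digit position (so the 1st, 3rd, 5th, ... of the partial from the right).
  doubled (with −9 where >9): 3 9 4 1 6 5 8 6 9 7 → sum 58
  kept as-is: 4 0 3 5 1 4 8 5 9 → sum 39
Total = 58 + 39 = 97.
Check digit = (10 − (97 mod 10)) mod 10 = 3.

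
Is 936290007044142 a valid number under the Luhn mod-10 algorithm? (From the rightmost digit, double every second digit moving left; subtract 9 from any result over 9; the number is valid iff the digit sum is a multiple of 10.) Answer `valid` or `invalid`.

invalid

From the right, keep odd positions and double even positions (subtract 9 from any doubled value over 9):
  doubled (positions 2,4,...): 8 8 0 0 0 4 6 → sum 26
  kept (positions 1,3,...): 2 1 4 7 0 9 6 9 → sum 38
Total = 64.
64 mod 10 = 4, so the number is invalid.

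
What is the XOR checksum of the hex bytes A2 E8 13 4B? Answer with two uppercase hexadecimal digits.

XOR the bytes together:
  start with 0xA2
  0xA2 ⊕ 0xE8 = 0x4A
  0x4A ⊕ 0x13 = 0x59
  0x59 ⊕ 0x4B = 0x12

12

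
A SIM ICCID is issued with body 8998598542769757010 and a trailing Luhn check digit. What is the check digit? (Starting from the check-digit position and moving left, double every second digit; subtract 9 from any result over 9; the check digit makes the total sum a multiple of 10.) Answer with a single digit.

9

Partial digits right→left: 0 1 0 7 5 7 9 6 7 2 4 5 8 9 5 8 9 9 8
Double every second digit counting from the check-digit position (so the 1st, 3rd, 5th, ... of the partial from the right).
  doubled (with −9 where >9): 0 0 1 9 5 8 7 1 9 7 → sum 47
  kept as-is: 1 7 7 6 2 5 9 8 9 → sum 54
Total = 47 + 54 = 101.
Check digit = (10 − (101 mod 10)) mod 10 = 9.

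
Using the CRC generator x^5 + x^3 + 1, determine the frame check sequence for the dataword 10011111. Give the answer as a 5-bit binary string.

01111

Append 5 zeros: 1001111100000. Divide by 101001 (XOR where the leading bit is 1):
  pos 0: 100111 XOR 101001 = 001110
  pos 2: 111011 XOR 101001 = 010010
  pos 3: 100100 XOR 101001 = 001101
  pos 5: 110100 XOR 101001 = 011101
  pos 6: 111010 XOR 101001 = 010011
  pos 7: 100110 XOR 101001 = 001111
Remainder (last 5 bits) = 01111. This is the CRC / FCS.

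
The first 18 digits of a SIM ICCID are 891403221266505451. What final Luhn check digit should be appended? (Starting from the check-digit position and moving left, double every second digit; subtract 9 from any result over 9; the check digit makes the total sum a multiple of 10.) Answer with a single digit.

Partial digits right→left: 1 5 4 5 0 5 6 6 2 1 2 2 3 0 4 1 9 8
Double every second digit counting from the check-digit position (so the 1st, 3rd, 5th, ... of the partial from the right).
  doubled (with −9 where >9): 2 8 0 3 4 4 6 8 9 → sum 44
  kept as-is: 5 5 5 6 1 2 0 1 8 → sum 33
Total = 44 + 33 = 77.
Check digit = (10 − (77 mod 10)) mod 10 = 3.

3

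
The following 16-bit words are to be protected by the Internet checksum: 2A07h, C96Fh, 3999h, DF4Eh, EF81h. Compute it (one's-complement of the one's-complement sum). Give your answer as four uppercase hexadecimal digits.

041F

One's-complement addition (fold any carry out of bit 15 back into bit 0):
  0x2A07 + 0xC96F = 0x0F376
  0xF376 + 0x3999 = 0x12D0F → wrap carry → 0x2D10
  0x2D10 + 0xDF4E = 0x10C5E → wrap carry → 0x0C5F
  0x0C5F + 0xEF81 = 0x0FBE0
One's-complement sum = 0xFBE0.
Checksum = ~0xFBE0 & 0xFFFF = 0x041F.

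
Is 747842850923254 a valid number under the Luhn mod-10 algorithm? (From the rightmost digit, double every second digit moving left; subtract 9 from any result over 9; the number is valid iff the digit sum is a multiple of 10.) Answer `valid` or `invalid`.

From the right, keep odd positions and double even positions (subtract 9 from any doubled value over 9):
  doubled (positions 2,4,...): 1 6 9 1 4 7 8 → sum 36
  kept (positions 1,3,...): 4 2 2 0 8 4 7 7 → sum 34
Total = 70.
70 mod 10 = 0, so the number is valid.

valid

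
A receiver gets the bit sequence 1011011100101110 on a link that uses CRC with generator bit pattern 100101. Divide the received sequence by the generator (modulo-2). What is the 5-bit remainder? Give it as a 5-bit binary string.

00000

Modulo-2 division of 1011011100101110 by 100101:
  pos 0: 101101 XOR 100101 = 001000
  pos 2: 100011 XOR 100101 = 000110
  pos 5: 110001 XOR 100101 = 010100
  pos 6: 101000 XOR 100101 = 001101
  pos 8: 110111 XOR 100101 = 010010
  pos 9: 100101 XOR 100101 = 000000
Remainder = 00000 (zero — the frame passes the CRC check).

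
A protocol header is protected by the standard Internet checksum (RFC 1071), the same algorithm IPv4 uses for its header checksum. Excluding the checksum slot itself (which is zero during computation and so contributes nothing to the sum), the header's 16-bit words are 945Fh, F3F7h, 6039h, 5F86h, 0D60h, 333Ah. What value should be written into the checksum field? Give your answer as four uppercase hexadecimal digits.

774E

One's-complement addition (fold any carry out of bit 15 back into bit 0):
  0x945F + 0xF3F7 = 0x18856 → wrap carry → 0x8857
  0x8857 + 0x6039 = 0x0E890
  0xE890 + 0x5F86 = 0x14816 → wrap carry → 0x4817
  0x4817 + 0x0D60 = 0x05577
  0x5577 + 0x333A = 0x088B1
One's-complement sum = 0x88B1.
Checksum = ~0x88B1 & 0xFFFF = 0x774E.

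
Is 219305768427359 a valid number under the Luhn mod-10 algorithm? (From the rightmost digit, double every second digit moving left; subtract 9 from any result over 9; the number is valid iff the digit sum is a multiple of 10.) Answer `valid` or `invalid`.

From the right, keep odd positions and double even positions (subtract 9 from any doubled value over 9):
  doubled (positions 2,4,...): 1 5 8 3 1 6 2 → sum 26
  kept (positions 1,3,...): 9 3 2 8 7 0 9 2 → sum 40
Total = 66.
66 mod 10 = 6, so the number is invalid.

invalid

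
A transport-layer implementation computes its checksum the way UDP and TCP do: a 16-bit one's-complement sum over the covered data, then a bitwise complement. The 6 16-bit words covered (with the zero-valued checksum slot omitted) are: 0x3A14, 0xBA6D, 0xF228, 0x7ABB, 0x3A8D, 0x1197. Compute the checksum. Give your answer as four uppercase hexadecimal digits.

One's-complement addition (fold any carry out of bit 15 back into bit 0):
  0x3A14 + 0xBA6D = 0x0F481
  0xF481 + 0xF228 = 0x1E6A9 → wrap carry → 0xE6AA
  0xE6AA + 0x7ABB = 0x16165 → wrap carry → 0x6166
  0x6166 + 0x3A8D = 0x09BF3
  0x9BF3 + 0x1197 = 0x0AD8A
One's-complement sum = 0xAD8A.
Checksum = ~0xAD8A & 0xFFFF = 0x5275.

5275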